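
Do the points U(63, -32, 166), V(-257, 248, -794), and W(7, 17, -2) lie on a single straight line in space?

Yes

UV = (-320, 280, -960), UW = (-56, 49, -168).
Each component of UW is 7/40 times the corresponding component of UV, so UW = 7/40·UV and the points are collinear.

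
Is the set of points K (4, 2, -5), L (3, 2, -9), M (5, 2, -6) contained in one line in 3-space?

KL = (-1, 0, -4), KM = (1, 0, -1).
KL × KM = (0, -5, 0).
The cross product is nonzero, so the points do not lie on one line.

No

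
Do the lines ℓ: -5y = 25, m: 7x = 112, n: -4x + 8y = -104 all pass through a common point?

Yes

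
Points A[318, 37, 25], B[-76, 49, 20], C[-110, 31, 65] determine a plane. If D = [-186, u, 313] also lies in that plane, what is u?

The plane through A, B, C has equation 450x + 17900y + 7500z = 992900.
Substituting D: (17900)u + (2263800) = 992900, so u = -71.

-71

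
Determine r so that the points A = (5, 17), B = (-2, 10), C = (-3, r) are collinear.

9

The three points are collinear iff det[AB; AC] = 0.
This determinant is linear in r: (-7)r + (63) = 0, so r = 9.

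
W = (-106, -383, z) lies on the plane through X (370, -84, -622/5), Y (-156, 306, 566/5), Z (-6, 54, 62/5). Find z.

-312/5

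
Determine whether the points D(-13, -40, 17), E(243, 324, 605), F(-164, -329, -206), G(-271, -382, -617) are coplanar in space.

Yes

A normal to the plane through D, E, F is n = DE × DF = (88760, -31700, -19020).
The plane has equation n·P = -209220. For G: n·G = -209220.
Equal, so G lies in the plane and all four are coplanar.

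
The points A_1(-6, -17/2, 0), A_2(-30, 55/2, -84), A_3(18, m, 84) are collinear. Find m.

-89/2

Collinearity requires A_1A_2 × A_1A_3 = 0; each component is linear in m.
The x-component gives (84)m + (3738) = 0, so m = -89/2.
The remaining components then also vanish.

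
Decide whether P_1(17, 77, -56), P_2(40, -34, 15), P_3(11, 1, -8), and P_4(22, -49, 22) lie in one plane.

The four points are coplanar iff the 3×3 determinant with rows P_1P_2, P_1P_3, P_1P_4 is zero.
Rows: (23, -111, 71), (-6, -76, 48), (5, -126, 78).
Expanding along the first row: (23)(120) − (-111)(-708) + (71)(1136) = 4828.
Nonzero ⇒ not coplanar.

No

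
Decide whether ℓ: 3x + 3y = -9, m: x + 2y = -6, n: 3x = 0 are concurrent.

Intersecting ℓ and m: solving the 2×2 system gives (x, y) = (0, -3).
Substitute into n: (3)(0) + (0)(-3) = 0.
This equals 0, so (0, -3) lies on all three lines and they are concurrent.

Yes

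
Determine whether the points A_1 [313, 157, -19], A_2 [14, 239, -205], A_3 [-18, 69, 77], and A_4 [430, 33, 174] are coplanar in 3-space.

The four points are coplanar iff the 3×3 determinant with rows A_1A_2, A_1A_3, A_1A_4 is zero.
Rows: (-299, 82, -186), (-331, -88, 96), (117, -124, 193).
Expanding along the first row: (-299)(-5080) − (82)(-75115) + (-186)(51340) = -1870890.
Nonzero ⇒ not coplanar.

No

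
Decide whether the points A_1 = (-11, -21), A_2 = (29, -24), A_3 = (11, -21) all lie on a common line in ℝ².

No

A_1A_2 = (40, -3), A_1A_3 = (22, 0).
det[A_1A_2; A_1A_3] = (40)(0) − (-3)(22) = 66.
The determinant is nonzero, so they are not collinear.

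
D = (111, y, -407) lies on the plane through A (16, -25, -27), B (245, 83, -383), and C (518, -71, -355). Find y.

165

Coplanarity requires AB · (AC × AD) = 0.
AB = (229, 108, -356), AC = (502, -46, -328); the triple product is linear in y with coefficient -103600 and constant term 17094000.
Setting it to zero: y = 165.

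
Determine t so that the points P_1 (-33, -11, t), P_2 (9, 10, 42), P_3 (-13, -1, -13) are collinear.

-63

Direction P_2P_3 = (-22, -11, -55). From the x-coordinate of P_1, the parameter along the line is τ = (-33 − 9)/(-22) = 21/11.
Then t = 42 + 21/11·(-55) = -63.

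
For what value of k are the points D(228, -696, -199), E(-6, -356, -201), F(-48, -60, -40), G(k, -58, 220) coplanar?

209

Coplanarity ⇔ det[DE; DF; DG] = 0.
Expanding, this is linear in k: (55332)k + (-11564388) = 0.
So k = 209.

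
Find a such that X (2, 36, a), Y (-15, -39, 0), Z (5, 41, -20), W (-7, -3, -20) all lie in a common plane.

-38

Coplanarity ⇔ det[XY; XZ; XW] = 0.
Expanding, this is linear in a: (-80)a + (-3040) = 0.
So a = -38.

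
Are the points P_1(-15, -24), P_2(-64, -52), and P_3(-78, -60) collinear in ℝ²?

Yes

P_1P_2 = (-49, -28), P_1P_3 = (-63, -36).
det[P_1P_2; P_1P_3] = (-49)(-36) − (-28)(-63) = 0.
The determinant is zero, so the points are collinear.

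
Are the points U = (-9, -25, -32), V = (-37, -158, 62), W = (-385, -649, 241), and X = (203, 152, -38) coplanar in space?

No

A normal to the plane through U, V, W is n = UV × UW = (22347, -27700, -32536).
The plane has equation n·P = 1532529. For X: n·X = 1562409.
1562409 ≠ 1532529, so X is off the plane.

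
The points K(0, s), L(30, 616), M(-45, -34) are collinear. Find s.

The three points are collinear iff det[KL; KM] = 0.
This determinant is linear in s: (-75)s + (26700) = 0, so s = 356.

356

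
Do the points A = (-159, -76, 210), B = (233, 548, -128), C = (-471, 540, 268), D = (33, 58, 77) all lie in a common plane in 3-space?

Yes

With A as base: AB = (392, 624, -338), AC = (-312, 616, 58), AD = (192, 134, -133).
AC × AD = (-89700, -30360, -160080).
AB · (AC × AD) = 0.
The scalar triple product vanishes, so the four points are coplanar.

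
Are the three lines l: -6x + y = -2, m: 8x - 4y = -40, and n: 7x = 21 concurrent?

Yes

Intersecting l and m: solving the 2×2 system gives (x, y) = (3, 16).
Substitute into n: (7)(3) + (0)(16) = 21.
This equals 21, so (3, 16) lies on all three lines and they are concurrent.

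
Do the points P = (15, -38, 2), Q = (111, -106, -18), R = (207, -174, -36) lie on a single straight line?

PQ = (96, -68, -20), PR = (192, -136, -38).
Comparing components 2 and 3: (-68)(-38) − (-20)(-136) = -136 ≠ 0, so PQ and PR are not parallel and the points are not collinear.

No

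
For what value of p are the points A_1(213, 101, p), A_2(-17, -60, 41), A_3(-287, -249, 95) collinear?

Collinearity requires A_1A_2 × A_1A_3 = 0; each component is linear in p.
The x-component gives (-189)p + (-945) = 0, so p = -5.
The remaining components then also vanish.

-5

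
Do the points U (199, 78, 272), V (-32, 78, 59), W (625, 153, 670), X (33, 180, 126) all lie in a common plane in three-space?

Yes

A normal to the plane through U, V, W is n = UV × UW = (15975, 1200, -17325).
The plane has equation n·P = -1439775. For X: n·X = -1439775.
Equal, so X lies in the plane and all four are coplanar.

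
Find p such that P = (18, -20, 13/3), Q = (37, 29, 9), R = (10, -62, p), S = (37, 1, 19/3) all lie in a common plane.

1/3

Coplanarity ⇔ det[PQ; PR; PS] = 0.
Expanding, this is linear in p: (532)p + (-532/3) = 0.
So p = 1/3.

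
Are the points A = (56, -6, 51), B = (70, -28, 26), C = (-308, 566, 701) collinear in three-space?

Yes

AB = (14, -22, -25), AC = (-364, 572, 650).
Each component of AC is -26 times the corresponding component of AB, so AC = -26·AB and the points are collinear.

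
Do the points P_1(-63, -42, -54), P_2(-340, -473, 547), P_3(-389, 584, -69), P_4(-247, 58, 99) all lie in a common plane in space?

With P_1 as base: P_1P_2 = (-277, -431, 601), P_1P_3 = (-326, 626, -15), P_1P_4 = (-184, 100, 153).
P_1P_3 × P_1P_4 = (97278, 52638, 82584).
P_1P_2 · (P_1P_3 × P_1P_4) = 0.
The scalar triple product vanishes, so the four points are coplanar.

Yes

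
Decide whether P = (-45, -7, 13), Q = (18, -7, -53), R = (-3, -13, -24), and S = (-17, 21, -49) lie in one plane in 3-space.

The four points are coplanar iff the 3×3 determinant with rows PQ, PR, PS is zero.
Rows: (63, 0, -66), (42, -6, -37), (28, 28, -62).
Expanding along the first row: (63)(1408) − (0)(-1568) + (-66)(1344) = 0.
Zero determinant ⇒ coplanar.

Yes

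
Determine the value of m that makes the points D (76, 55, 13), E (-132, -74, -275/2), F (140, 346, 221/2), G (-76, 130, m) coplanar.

Normal to plane DEF: n = (31218, 10648, -52272); plane equation n·P = 2278672.
Requiring n·G = 2278672: (-52272)m + (-988328) = 2278672.
So m = -125/2.

-125/2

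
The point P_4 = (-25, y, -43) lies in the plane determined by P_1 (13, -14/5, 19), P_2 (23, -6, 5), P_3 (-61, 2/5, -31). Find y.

-6

A normal to the plane is n = P_1P_2 × P_1P_3 = (1024/5, 1536, -1024/5).
P_4 lies in the plane iff n · P_1P_4 = 0.
This gives (1536)y + (9216) = 0, so y = -6.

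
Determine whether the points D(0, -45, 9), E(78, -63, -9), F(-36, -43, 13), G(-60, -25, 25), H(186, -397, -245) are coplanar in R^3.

The plane through D, E, F has normal n = DE × DF = (-36, 336, -492) and equation n·P = -19548.
Checking the remaining points: n·G = -18540, n·H = -19548.
Since n·G = -18540 ≠ -19548, G is off the plane and the points are not all coplanar.

No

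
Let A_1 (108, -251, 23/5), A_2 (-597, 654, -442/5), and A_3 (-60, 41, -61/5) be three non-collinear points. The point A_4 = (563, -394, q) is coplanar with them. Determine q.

478/5

Coplanarity requires A_1A_2 · (A_1A_3 × A_1A_4) = 0.
A_1A_2 = (-705, 905, -93), A_1A_3 = (-168, 292, -84/5); the triple product is linear in q with coefficient -53820 and constant term 5145192.
Setting it to zero: q = 478/5.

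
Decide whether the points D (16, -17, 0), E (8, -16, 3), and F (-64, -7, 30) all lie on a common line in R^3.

DE = (-8, 1, 3), DF = (-80, 10, 30).
Each component of DF is 10 times the corresponding component of DE, so DF = 10·DE and the points are collinear.

Yes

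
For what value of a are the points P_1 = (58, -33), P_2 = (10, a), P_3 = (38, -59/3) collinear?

-1

The three points are collinear iff det[P_1P_2; P_1P_3] = 0.
This determinant is linear in a: (20)a + (20) = 0, so a = -1.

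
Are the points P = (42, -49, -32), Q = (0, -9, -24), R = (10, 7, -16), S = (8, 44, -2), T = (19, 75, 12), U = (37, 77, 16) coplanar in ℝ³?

The plane through P, Q, R has normal n = PQ × PR = (192, 416, -1072) and equation n·X = 21984.
Checking the remaining points: n·S = 21984, n·T = 21984, n·U = 21984.
All equal 21984, so all 6 points lie in one plane.

Yes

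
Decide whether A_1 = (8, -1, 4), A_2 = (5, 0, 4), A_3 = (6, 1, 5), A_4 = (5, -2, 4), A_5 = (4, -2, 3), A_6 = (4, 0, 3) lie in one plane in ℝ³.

The plane through A_1, A_2, A_3 has normal n = A_1A_2 × A_1A_3 = (1, 3, -4) and equation n·P = -11.
Checking the remaining points: n·A_4 = -17, n·A_5 = -14, n·A_6 = -8.
Since n·A_4 = -17 ≠ -11, A_4 is off the plane and the points are not all coplanar.

No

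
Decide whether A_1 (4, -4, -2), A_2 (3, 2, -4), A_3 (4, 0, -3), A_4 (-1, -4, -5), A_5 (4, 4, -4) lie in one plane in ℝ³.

No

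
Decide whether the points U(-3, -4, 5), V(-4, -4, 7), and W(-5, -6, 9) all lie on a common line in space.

No

UV = (-1, 0, 2), UW = (-2, -2, 4).
UV × UW = (4, 0, 2).
The cross product is nonzero, so the points do not lie on one line.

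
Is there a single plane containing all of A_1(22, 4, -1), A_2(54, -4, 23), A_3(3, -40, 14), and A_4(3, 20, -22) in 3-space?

With A_1 as base: A_1A_2 = (32, -8, 24), A_1A_3 = (-19, -44, 15), A_1A_4 = (-19, 16, -21).
A_1A_3 × A_1A_4 = (684, -684, -1140).
A_1A_2 · (A_1A_3 × A_1A_4) = 0.
The scalar triple product vanishes, so the four points are coplanar.

Yes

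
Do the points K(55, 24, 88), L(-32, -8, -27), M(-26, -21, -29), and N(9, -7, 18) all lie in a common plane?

Yes

With K as base: KL = (-87, -32, -115), KM = (-81, -45, -117), KN = (-46, -31, -70).
KM × KN = (-477, -288, 441).
KL · (KM × KN) = 0.
The scalar triple product vanishes, so the four points are coplanar.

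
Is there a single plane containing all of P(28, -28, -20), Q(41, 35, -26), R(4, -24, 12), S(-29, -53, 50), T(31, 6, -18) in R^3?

Yes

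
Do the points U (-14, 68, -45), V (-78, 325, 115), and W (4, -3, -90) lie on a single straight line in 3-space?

UV = (-64, 257, 160), UW = (18, -71, -45).
Comparing components 2 and 3: (257)(-45) − (160)(-71) = -205 ≠ 0, so UV and UW are not parallel and the points are not collinear.

No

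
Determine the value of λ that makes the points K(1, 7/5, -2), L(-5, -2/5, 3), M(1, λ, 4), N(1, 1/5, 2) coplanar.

Normal to plane KLN: n = (-6/5, 24, 36/5); plane equation n·P = 18.
Requiring n·M = 18: (24)λ + (138/5) = 18.
So λ = -2/5.

-2/5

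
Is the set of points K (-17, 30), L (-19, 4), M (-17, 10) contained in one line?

KL = (-2, -26), KM = (0, -20).
If collinear, KM would be a scalar multiple of KL. But (-2)·(-20) ≠ (-26)·(0) (difference 40), so they are not parallel; the points are not collinear.

No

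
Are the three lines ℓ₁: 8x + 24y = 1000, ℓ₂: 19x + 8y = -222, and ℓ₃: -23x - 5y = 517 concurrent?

Intersecting ℓ₁ and ℓ₂: solving the 2×2 system gives (x, y) = (-34, 53).
Substitute into ℓ₃: (-23)(-34) + (-5)(53) = 517.
This equals 517, so (-34, 53) lies on all three lines and they are concurrent.

Yes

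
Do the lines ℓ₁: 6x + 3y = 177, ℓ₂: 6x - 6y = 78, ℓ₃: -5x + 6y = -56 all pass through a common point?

Intersecting ℓ₁ and ℓ₂: solving the 2×2 system gives (x, y) = (24, 11).
Substitute into ℓ₃: (-5)(24) + (6)(11) = -54.
But ℓ₃ requires -56 ≠ -54, so the three lines have no common point.

No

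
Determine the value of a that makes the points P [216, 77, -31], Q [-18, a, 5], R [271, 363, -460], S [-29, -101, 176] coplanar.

11

Coplanarity ⇔ det[PQ; PR; PS] = 0.
Expanding, this is linear in a: (93720)a + (-1030920) = 0.
So a = 11.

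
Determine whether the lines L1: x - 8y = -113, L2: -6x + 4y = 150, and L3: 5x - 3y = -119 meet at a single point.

No

The three lines meet at one point iff the augmented coefficient matrix [aᵢ bᵢ cᵢ] has rank < 3, i.e. its determinant vanishes.
Here the determinant is -88.
Nonzero, so no common point exists.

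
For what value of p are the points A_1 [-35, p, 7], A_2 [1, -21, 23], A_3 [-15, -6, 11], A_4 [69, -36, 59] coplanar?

The points are coplanar iff A_1A_2 · (A_1A_3 × A_1A_4) = 0.
Expanding, this is linear in p: (240)p + (5520) = 0.
So p = -23.

-23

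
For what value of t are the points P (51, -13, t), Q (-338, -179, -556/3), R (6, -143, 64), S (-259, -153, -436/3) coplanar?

Coplanarity ⇔ det[PQ; PR; PS] = 0.
Expanding, this is linear in t: (-6100)t + (-463600/3) = 0.
So t = -76/3.

-76/3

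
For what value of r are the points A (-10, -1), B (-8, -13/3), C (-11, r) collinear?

2/3

The three points are collinear iff det[AB; AC] = 0.
This determinant is linear in r: (2)r + (-4/3) = 0, so r = 2/3.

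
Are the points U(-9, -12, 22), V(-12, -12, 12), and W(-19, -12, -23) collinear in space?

No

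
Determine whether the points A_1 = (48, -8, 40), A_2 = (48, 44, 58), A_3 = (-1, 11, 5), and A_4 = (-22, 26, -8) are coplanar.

No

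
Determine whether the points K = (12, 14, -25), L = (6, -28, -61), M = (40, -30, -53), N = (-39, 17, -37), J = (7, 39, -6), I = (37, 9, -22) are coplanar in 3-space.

Yes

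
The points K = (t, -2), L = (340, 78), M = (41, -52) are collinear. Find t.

156

Collinearity: (K − L) must be parallel to (M − L) = (-299, -130).
Cross-multiplying the components: (t − 340)·(-130) = (-80)·(-299).
Solving gives t = 156.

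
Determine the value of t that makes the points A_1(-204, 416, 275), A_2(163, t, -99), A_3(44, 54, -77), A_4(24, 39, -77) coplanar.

109

Normal to plane A_1A_3A_4: n = (-5280, 7040, -10960); plane equation n·P = 991760.
Requiring n·A_2 = 991760: (7040)t + (224400) = 991760.
So t = 109.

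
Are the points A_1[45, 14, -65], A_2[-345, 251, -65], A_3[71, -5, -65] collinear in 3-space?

No

A_1A_2 = (-390, 237, 0), A_1A_3 = (26, -19, 0).
A_1A_2 × A_1A_3 = (0, 0, 1248).
The cross product is nonzero, so the points do not lie on one line.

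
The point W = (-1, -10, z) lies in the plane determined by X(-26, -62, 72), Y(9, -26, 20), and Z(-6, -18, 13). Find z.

A normal to the plane is n = XY × XZ = (164, 1025, 820).
W lies in the plane iff n · XW = 0.
This gives (820)z + (-1640) = 0, so z = 2.

2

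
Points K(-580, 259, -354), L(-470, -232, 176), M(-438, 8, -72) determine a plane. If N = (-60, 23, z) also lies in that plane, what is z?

The plane through K, L, M has equation −5432x + 44240y + 42112z = -298928.
Substituting N: (42112)z + (1343440) = -298928, so z = -39.

-39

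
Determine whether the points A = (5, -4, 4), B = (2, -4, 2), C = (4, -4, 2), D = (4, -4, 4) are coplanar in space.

Yes

A normal to the plane through A, B, C is n = AB × AC = (0, -4, 0).
The plane has equation n·P = 16. For D: n·D = 16.
Equal, so D lies in the plane and all four are coplanar.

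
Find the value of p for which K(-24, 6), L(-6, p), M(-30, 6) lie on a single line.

The three points are collinear iff det[KL; KM] = 0.
This determinant is linear in p: (6)p + (-36) = 0, so p = 6.

6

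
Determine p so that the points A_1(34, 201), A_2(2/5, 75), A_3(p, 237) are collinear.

The three points are collinear iff det[A_1A_2; A_1A_3] = 0.
This determinant is linear in p: (126)p + (-27468/5) = 0, so p = 218/5.

218/5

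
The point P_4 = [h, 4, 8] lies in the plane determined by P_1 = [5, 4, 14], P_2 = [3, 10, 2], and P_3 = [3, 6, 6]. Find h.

The plane through P_1, P_2, P_3 has equation −24x + 8y + 8z = 24.
Substituting P_4: (-24)h + (96) = 24, so h = 3.

3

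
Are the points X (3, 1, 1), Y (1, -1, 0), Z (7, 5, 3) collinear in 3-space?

XY = (-2, -2, -1), XZ = (4, 4, 2).
XY × XZ = (0, 0, 0).
The cross product vanishes, so the three points are collinear.

Yes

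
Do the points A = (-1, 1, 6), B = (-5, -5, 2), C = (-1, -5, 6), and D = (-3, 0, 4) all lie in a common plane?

With A as base: AB = (-4, -6, -4), AC = (0, -6, 0), AD = (-2, -1, -2).
AC × AD = (12, 0, -12).
AB · (AC × AD) = 0.
The scalar triple product vanishes, so the four points are coplanar.

Yes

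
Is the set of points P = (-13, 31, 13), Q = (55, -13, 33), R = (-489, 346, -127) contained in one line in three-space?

PQ = (68, -44, 20), PR = (-476, 315, -140).
Comparing components 2 and 3: (-44)(-140) − (20)(315) = -140 ≠ 0, so PQ and PR are not parallel and the points are not collinear.

No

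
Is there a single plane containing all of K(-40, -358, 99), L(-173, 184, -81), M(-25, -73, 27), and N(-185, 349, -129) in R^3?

No

With K as base: KL = (-133, 542, -180), KM = (15, 285, -72), KN = (-145, 707, -228).
KM × KN = (-14076, 13860, 51930).
KL · (KM × KN) = 36828.
Since 36828 ≠ 0, the four points are not coplanar.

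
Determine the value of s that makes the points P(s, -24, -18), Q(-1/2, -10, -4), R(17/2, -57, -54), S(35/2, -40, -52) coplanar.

The points are coplanar iff PQ · (PR × PS) = 0.
Expanding, this is linear in s: (-756)s + (1134) = 0.
So s = 3/2.

3/2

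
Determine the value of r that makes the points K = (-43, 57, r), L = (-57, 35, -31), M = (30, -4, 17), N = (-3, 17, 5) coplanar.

The points are coplanar iff KL · (KM × KN) = 0.
Expanding, this is linear in r: (-540)r + (2700) = 0.
So r = 5.

5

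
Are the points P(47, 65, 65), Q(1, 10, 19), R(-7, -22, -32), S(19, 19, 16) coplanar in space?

No

A normal to the plane through P, Q, R is n = PQ × PR = (1333, -1978, 1032).
The plane has equation n·X = 1161. For S: n·S = 4257.
4257 ≠ 1161, so S is off the plane.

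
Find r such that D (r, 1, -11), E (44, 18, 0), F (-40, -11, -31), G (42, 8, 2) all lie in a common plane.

Coplanarity ⇔ det[DE; DF; DG] = 0.
Expanding, this is linear in r: (368)r + (-3680) = 0.
So r = 10.

10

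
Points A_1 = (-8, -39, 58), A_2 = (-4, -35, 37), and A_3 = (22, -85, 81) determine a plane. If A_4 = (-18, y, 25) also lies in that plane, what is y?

The plane through A_1, A_2, A_3 has equation −874x − 722y − 304z = 17518.
Substituting A_4: (-722)y + (8132) = 17518, so y = -13.

-13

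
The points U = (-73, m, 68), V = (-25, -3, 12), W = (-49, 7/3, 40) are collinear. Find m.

23/3

Collinearity requires UV × UW = 0; each component is linear in m.
The x-component gives (-28)m + (644/3) = 0, so m = 23/3.
The remaining components then also vanish.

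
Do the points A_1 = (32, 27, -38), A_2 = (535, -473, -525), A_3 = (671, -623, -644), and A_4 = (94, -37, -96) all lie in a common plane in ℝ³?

The four points are coplanar iff the 3×3 determinant with rows A_1A_2, A_1A_3, A_1A_4 is zero.
Rows: (503, -500, -487), (639, -650, -606), (62, -64, -58).
Expanding along the first row: (503)(-1084) − (-500)(510) + (-487)(-596) = 0.
Zero determinant ⇒ coplanar.

Yes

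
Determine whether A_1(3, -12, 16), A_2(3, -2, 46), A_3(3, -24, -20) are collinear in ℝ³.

Yes

A_1A_2 = (0, 10, 30), A_1A_3 = (0, -12, -36).
Each component of A_1A_3 is -6/5 times the corresponding component of A_1A_2, so A_1A_3 = -6/5·A_1A_2 and the points are collinear.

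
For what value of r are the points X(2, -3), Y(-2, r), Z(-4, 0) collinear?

The three points are collinear iff det[XY; XZ] = 0.
This determinant is linear in r: (6)r + (6) = 0, so r = -1.

-1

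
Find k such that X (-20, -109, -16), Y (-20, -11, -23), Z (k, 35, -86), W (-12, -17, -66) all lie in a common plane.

-9

The points are coplanar iff XY · (XZ × XW) = 0.
Expanding, this is linear in k: (4256)k + (38304) = 0.
So k = -9.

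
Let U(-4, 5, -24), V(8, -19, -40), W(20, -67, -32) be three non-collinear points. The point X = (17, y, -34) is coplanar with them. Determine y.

Coplanarity requires UV · (UW × UX) = 0.
UV = (12, -24, -16), UW = (24, -72, -8); the triple product is linear in y with coefficient -288 and constant term -15840.
Setting it to zero: y = -55.

-55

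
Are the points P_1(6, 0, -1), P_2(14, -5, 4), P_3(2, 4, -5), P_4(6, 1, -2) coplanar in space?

With P_1 as base: P_1P_2 = (8, -5, 5), P_1P_3 = (-4, 4, -4), P_1P_4 = (0, 1, -1).
P_1P_3 × P_1P_4 = (0, -4, -4).
P_1P_2 · (P_1P_3 × P_1P_4) = 0.
The scalar triple product vanishes, so the four points are coplanar.

Yes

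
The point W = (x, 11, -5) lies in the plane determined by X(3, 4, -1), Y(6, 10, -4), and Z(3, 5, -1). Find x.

7

The plane through X, Y, Z has equation 3x + 3z = 6.
Substituting W: (3)x + (-15) = 6, so x = 7.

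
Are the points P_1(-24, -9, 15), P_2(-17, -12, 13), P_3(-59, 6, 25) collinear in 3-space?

P_1P_2 = (7, -3, -2), P_1P_3 = (-35, 15, 10).
P_1P_2 × P_1P_3 = (0, 0, 0).
The cross product vanishes, so the three points are collinear.

Yes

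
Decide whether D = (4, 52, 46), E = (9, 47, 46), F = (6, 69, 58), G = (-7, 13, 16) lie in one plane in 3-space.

A normal to the plane through D, E, F is n = DE × DF = (-60, -60, 95).
The plane has equation n·P = 1010. For G: n·G = 1160.
1160 ≠ 1010, so G is off the plane.

No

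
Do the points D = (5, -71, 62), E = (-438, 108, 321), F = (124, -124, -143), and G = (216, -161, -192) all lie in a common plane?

Yes

A normal to the plane through D, E, F is n = DE × DF = (-22968, -59994, 2178).
The plane has equation n·P = 4279770. For G: n·G = 4279770.
Equal, so G lies in the plane and all four are coplanar.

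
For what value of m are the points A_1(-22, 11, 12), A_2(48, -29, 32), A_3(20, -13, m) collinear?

24

Collinearity requires A_1A_2 × A_1A_3 = 0; each component is linear in m.
The x-component gives (-40)m + (960) = 0, so m = 24.
The remaining components then also vanish.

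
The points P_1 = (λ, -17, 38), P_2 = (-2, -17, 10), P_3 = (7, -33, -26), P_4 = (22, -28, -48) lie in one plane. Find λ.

-17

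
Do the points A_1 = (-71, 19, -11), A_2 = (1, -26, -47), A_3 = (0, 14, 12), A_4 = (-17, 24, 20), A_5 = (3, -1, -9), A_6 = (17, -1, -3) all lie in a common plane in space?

No

The plane through A_1, A_2, A_3 has normal n = A_1A_2 × A_1A_3 = (-1215, -4212, 2835) and equation n·P = -24948.
Checking the remaining points: n·A_4 = -23733, n·A_5 = -24948, n·A_6 = -24948.
Since n·A_4 = -23733 ≠ -24948, A_4 is off the plane and the points are not all coplanar.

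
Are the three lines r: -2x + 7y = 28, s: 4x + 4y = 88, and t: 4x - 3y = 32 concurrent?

Yes

Intersecting r and s: solving the 2×2 system gives (x, y) = (14, 8).
Substitute into t: (4)(14) + (-3)(8) = 32.
This equals 32, so (14, 8) lies on all three lines and they are concurrent.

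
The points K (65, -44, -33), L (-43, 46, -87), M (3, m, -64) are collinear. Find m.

23/3

Direction KL = (-108, 90, -54). From the x-coordinate of M, the parameter along the line is τ = (3 − 65)/(-108) = 31/54.
Then m = (-44) + 31/54·(90) = 23/3.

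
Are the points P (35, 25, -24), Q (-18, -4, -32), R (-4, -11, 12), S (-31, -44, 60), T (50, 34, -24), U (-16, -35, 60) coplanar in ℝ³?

Yes

The plane through P, Q, R has normal n = PQ × PR = (-1332, 2220, 777) and equation n·X = -9768.
Checking the remaining points: n·S = -9768, n·T = -9768, n·U = -9768.
All equal -9768, so all 6 points lie in one plane.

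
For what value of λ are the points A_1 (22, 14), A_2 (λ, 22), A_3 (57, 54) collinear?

29

The three points are collinear iff det[A_1A_2; A_1A_3] = 0.
This determinant is linear in λ: (40)λ + (-1160) = 0, so λ = 29.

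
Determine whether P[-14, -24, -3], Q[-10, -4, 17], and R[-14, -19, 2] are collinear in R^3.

PQ = (4, 20, 20), PR = (0, 5, 5).
Comparing components 3 and 1: (20)(0) − (4)(5) = -20 ≠ 0, so PQ and PR are not parallel and the points are not collinear.

No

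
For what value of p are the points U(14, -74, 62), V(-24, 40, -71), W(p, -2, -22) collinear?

-10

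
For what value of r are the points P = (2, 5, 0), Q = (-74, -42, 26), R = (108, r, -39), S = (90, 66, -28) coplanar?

Coplanarity ⇔ det[PQ; PR; PS] = 0.
Expanding, this is linear in r: (-160)r + (9920) = 0.
So r = 62.

62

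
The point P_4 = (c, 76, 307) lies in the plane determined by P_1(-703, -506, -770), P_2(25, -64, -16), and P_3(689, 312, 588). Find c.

155

A normal to the plane is n = P_1P_2 × P_1P_3 = (-16536, 60944, -19760).
P_4 lies in the plane iff n · P_1P_4 = 0.
This gives (-16536)c + (2563080) = 0, so c = 155.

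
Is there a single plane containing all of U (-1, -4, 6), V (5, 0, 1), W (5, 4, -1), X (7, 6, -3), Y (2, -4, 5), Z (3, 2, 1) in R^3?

The plane through U, V, W has normal n = UV × UW = (12, 12, 24) and equation n·P = 84.
Checking the remaining points: n·X = 84, n·Y = 96, n·Z = 84.
Since n·Y = 96 ≠ 84, Y is off the plane and the points are not all coplanar.

No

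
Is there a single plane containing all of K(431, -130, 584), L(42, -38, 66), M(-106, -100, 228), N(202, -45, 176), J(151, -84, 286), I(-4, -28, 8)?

No

The plane through K, L, M has normal n = KL × KM = (-17212, 139682, 37734) and equation n·P = -3540376.
Checking the remaining points: n·N = -3121330, n·J = -3540376, n·I = -3540376.
Since n·N = -3121330 ≠ -3540376, N is off the plane and the points are not all coplanar.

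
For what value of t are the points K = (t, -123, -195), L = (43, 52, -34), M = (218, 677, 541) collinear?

Direction LM = (175, 625, 575). From the y-coordinate of K, the parameter along the line is τ = (-123 − 52)/625 = -7/25.
Then t = 43 + (-7/25)·(175) = -6.

-6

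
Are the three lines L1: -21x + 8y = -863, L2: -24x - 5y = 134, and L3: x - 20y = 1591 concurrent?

The three lines meet at one point iff the augmented coefficient matrix [aᵢ bᵢ cᵢ] has rank < 3, i.e. its determinant vanishes.
Here the determinant is -1236.
Nonzero, so no common point exists.

No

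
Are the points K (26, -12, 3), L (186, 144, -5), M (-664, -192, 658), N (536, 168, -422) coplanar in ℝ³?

Yes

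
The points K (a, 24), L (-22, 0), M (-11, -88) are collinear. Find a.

-25

The three points are collinear iff det[KL; KM] = 0.
This determinant is linear in a: (88)a + (2200) = 0, so a = -25.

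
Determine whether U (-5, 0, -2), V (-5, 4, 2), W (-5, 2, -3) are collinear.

UV = (0, 4, 4), UW = (0, 2, -1).
UV × UW = (-12, 0, 0).
The cross product is nonzero, so the points do not lie on one line.

No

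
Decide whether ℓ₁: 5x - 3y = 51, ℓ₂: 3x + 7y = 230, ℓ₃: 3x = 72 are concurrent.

No

The three lines meet at one point iff the augmented coefficient matrix [aᵢ bᵢ cᵢ] has rank < 3, i.e. its determinant vanishes.
Here the determinant is 27.
Nonzero, so no common point exists.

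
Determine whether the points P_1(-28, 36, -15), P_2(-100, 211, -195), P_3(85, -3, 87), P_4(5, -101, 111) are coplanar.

The four points are coplanar iff the 3×3 determinant with rows P_1P_2, P_1P_3, P_1P_4 is zero.
Rows: (-72, 175, -180), (113, -39, 102), (33, -137, 126).
Expanding along the first row: (-72)(9060) − (175)(10872) + (-180)(-14194) = 0.
Zero determinant ⇒ coplanar.

Yes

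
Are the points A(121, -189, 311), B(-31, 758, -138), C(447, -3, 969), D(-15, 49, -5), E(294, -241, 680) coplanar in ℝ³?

No

The plane through A, B, C has normal n = AB × AC = (706640, -46358, -336994) and equation n·P = -10540032.
Checking the remaining points: n·D = -11186172, n·E = -10231482.
Since n·D = -11186172 ≠ -10540032, D is off the plane and the points are not all coplanar.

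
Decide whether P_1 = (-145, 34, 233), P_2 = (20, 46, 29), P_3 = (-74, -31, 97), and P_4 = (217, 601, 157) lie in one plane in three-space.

The four points are coplanar iff the 3×3 determinant with rows P_1P_2, P_1P_3, P_1P_4 is zero.
Rows: (165, 12, -204), (71, -65, -136), (362, 567, -76).
Expanding along the first row: (165)(82052) − (12)(43836) + (-204)(63787) = 0.
Zero determinant ⇒ coplanar.

Yes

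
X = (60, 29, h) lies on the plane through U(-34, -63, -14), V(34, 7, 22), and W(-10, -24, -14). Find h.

Coplanarity requires UV · (UW × UX) = 0.
UV = (68, 70, 36), UW = (24, 39, 0); the triple product is linear in h with coefficient 972 and constant term -38880.
Setting it to zero: h = 40.

40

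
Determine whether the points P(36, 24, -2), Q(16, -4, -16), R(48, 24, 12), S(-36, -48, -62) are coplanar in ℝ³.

With P as base: PQ = (-20, -28, -14), PR = (12, 0, 14), PS = (-72, -72, -60).
PR × PS = (1008, -288, -864).
PQ · (PR × PS) = 0.
The scalar triple product vanishes, so the four points are coplanar.

Yes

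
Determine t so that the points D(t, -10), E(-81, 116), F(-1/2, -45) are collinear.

The three points are collinear iff det[DE; DF] = 0.
This determinant is linear in t: (161)t + (2898) = 0, so t = -18.

-18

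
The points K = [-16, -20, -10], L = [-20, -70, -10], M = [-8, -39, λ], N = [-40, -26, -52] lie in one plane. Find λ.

Normal to plane KLN: n = (2100, -168, -1176); plane equation n·P = -18480.
Requiring n·M = -18480: (-1176)λ + (-10248) = -18480.
So λ = 7.

7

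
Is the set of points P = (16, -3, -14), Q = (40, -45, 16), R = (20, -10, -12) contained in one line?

PQ = (24, -42, 30), PR = (4, -7, 2).
PQ × PR = (126, 72, 0).
The cross product is nonzero, so the points do not lie on one line.

No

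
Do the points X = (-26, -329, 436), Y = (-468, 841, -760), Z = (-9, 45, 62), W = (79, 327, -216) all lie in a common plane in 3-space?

With X as base: XY = (-442, 1170, -1196), XZ = (17, 374, -374), XW = (105, 656, -652).
XZ × XW = (1496, -28186, -28118).
XY · (XZ × XW) = -9724.
Since -9724 ≠ 0, the four points are not coplanar.

No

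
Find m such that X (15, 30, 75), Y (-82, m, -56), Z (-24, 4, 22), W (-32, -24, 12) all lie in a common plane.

Normal to plane XZW: n = (-1224, 34, 884); plane equation n·P = 48960.
Requiring n·Y = 48960: (34)m + (50864) = 48960.
So m = -56.

-56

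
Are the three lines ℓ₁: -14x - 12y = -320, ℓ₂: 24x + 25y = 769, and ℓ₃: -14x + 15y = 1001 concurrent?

Intersecting ℓ₁ and ℓ₂: solving the 2×2 system gives (x, y) = (-614/31, 1543/31).
Substitute into ℓ₃: (-14)(-614/31) + (15)(1543/31) = 31741/31.
But ℓ₃ requires 1001 ≠ 31741/31, so the three lines have no common point.

No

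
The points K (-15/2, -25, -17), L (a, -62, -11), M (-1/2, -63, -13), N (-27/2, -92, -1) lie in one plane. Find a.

Normal to plane KMN: n = (-340, -136, -697); plane equation n·P = 17799.
Requiring n·L = 17799: (-340)a + (16099) = 17799.
So a = -5.

-5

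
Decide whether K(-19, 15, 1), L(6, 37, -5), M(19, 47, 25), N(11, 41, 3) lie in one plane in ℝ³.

With K as base: KL = (25, 22, -6), KM = (38, 32, 24), KN = (30, 26, 2).
KM × KN = (-560, 644, 28).
KL · (KM × KN) = 0.
The scalar triple product vanishes, so the four points are coplanar.

Yes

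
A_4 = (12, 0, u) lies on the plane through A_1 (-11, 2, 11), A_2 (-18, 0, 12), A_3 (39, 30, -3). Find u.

A normal to the plane is n = A_1A_2 × A_1A_3 = (0, -48, -96).
A_4 lies in the plane iff n · A_1A_4 = 0.
This gives (-96)u + (1152) = 0, so u = 12.

12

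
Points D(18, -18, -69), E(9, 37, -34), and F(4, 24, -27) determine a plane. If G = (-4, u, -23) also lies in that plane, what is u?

A normal to the plane is n = DE × DF = (840, -112, 392).
G lies in the plane iff n · DG = 0.
This gives (-112)u + (-2464) = 0, so u = -22.

-22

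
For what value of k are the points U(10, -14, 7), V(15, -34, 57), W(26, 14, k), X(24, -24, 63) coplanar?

Coplanarity ⇔ det[UV; UW; UX] = 0.
Expanding, this is linear in k: (-230)k + (-230) = 0.
So k = -1.

-1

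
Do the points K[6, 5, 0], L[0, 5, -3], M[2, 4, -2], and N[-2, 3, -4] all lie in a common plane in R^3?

Yes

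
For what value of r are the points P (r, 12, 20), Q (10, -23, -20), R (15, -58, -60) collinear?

5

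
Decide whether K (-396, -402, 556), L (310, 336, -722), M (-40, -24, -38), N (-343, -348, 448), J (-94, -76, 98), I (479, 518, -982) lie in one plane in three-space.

The plane through K, L, M has normal n = KL × KM = (44712, -35604, 4140) and equation n·P = -1091304.
Checking the remaining points: n·N = -1091304, n·J = -1091304, n·I = -1091304.
All equal -1091304, so all 6 points lie in one plane.

Yes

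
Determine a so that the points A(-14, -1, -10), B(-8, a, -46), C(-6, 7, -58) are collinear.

5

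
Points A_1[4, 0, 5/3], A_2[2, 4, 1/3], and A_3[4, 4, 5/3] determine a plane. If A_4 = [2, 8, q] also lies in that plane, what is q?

1/3

A normal to the plane is n = A_1A_2 × A_1A_3 = (16/3, 0, -8).
A_4 lies in the plane iff n · A_1A_4 = 0.
This gives (-8)q + (8/3) = 0, so q = 1/3.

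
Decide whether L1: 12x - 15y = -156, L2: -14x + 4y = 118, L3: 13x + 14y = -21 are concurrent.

The three lines meet at one point iff the augmented coefficient matrix [aᵢ bᵢ cᵢ] has rank < 3, i.e. its determinant vanishes.
Here the determinant is -744.
Nonzero, so no common point exists.

No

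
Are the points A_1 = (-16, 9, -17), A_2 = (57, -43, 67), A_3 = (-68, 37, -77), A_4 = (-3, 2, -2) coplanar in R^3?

Yes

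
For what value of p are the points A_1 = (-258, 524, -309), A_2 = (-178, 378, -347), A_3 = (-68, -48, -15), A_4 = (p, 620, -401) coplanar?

Normal to plane A_1A_2A_3: n = (-64660, -30740, -18020); plane equation n·P = 6142700.
Requiring n·A_4 = 6142700: (-64660)p + (-11832780) = 6142700.
So p = -278.

-278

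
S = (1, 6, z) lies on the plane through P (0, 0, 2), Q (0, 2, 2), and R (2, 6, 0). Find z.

1

The plane through P, Q, R has equation −4x − 4z = -8.
Substituting S: (-4)z + (-4) = -8, so z = 1.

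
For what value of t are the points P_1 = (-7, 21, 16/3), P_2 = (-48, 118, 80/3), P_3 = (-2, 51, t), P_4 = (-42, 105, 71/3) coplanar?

Normal to plane P_1P_2P_4: n = (-41/3, 5, -49); plane equation n·P = -182/3.
Requiring n·P_3 = -182/3: (-49)t + (847/3) = -182/3.
So t = 7.

7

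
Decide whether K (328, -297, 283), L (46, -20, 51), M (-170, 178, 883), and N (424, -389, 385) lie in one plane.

No

The four points are coplanar iff the 3×3 determinant with rows KL, KM, KN is zero.
Rows: (-282, 277, -232), (-498, 475, 600), (96, -92, 102).
Expanding along the first row: (-282)(103650) − (277)(-108396) + (-232)(216) = 746280.
Nonzero ⇒ not coplanar.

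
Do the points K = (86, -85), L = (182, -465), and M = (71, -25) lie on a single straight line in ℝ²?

KL = (96, -380), KM = (-15, 60).
If collinear, KM would be a scalar multiple of KL. But (96)·(60) ≠ (-380)·(-15) (difference 60), so they are not parallel; the points are not collinear.

No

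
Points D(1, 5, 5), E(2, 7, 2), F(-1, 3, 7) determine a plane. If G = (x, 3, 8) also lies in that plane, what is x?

A normal to the plane is n = DE × DF = (-2, 4, 2).
G lies in the plane iff n · DG = 0.
This gives (-2)x + (0) = 0, so x = 0.

0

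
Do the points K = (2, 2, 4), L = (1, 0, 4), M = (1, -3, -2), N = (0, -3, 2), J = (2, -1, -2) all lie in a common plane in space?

Yes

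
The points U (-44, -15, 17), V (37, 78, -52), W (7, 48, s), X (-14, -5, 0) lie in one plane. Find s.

-28

Normal to plane UVX: n = (-891, -693, -1980); plane equation n·P = 15939.
Requiring n·W = 15939: (-1980)s + (-39501) = 15939.
So s = -28.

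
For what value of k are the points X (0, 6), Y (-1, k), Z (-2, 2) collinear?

4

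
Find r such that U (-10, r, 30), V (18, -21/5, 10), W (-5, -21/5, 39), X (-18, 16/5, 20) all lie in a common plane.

The points are coplanar iff UV · (UW × UX) = 0.
Expanding, this is linear in r: (814)r + (814) = 0.
So r = -1.

-1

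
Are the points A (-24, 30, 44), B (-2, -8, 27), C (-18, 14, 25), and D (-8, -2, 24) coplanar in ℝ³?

The four points are coplanar iff the 3×3 determinant with rows AB, AC, AD is zero.
Rows: (22, -38, -17), (6, -16, -19), (16, -32, -20).
Expanding along the first row: (22)(-288) − (-38)(184) + (-17)(64) = -432.
Nonzero ⇒ not coplanar.

No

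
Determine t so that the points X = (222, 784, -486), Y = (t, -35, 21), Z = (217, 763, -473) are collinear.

27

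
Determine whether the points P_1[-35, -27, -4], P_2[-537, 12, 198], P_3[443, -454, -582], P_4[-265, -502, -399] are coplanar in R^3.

With P_1 as base: P_1P_2 = (-502, 39, 202), P_1P_3 = (478, -427, -578), P_1P_4 = (-230, -475, -395).
P_1P_3 × P_1P_4 = (-105885, 321750, -325260).
P_1P_2 · (P_1P_3 × P_1P_4) = 0.
The scalar triple product vanishes, so the four points are coplanar.

Yes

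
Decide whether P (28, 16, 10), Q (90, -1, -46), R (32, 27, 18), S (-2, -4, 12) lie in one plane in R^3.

A normal to the plane through P, Q, R is n = PQ × PR = (480, -720, 750).
The plane has equation n·X = 9420. For S: n·S = 10920.
10920 ≠ 9420, so S is off the plane.

No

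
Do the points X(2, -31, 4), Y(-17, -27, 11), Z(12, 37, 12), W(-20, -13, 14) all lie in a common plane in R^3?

No

A normal to the plane through X, Y, Z is n = XY × XZ = (-444, 222, -1332).
The plane has equation n·P = -13098. For W: n·W = -12654.
-12654 ≠ -13098, so W is off the plane.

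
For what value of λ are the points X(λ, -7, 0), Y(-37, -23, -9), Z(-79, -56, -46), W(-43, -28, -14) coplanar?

-22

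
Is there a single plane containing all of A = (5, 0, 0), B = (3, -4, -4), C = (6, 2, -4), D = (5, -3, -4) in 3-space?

No

The four points are coplanar iff the 3×3 determinant with rows AB, AC, AD is zero.
Rows: (-2, -4, -4), (1, 2, -4), (0, -3, -4).
Expanding along the first row: (-2)(-20) − (-4)(-4) + (-4)(-3) = 36.
Nonzero ⇒ not coplanar.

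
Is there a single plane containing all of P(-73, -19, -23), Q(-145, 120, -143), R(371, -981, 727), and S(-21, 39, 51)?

No

With P as base: PQ = (-72, 139, -120), PR = (444, -962, 750), PS = (52, 58, 74).
PR × PS = (-114688, 6144, 75776).
PQ · (PR × PS) = 18432.
Since 18432 ≠ 0, the four points are not coplanar.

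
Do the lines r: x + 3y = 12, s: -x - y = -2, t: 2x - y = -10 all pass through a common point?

The three lines meet at one point iff the augmented coefficient matrix [aᵢ bᵢ cᵢ] has rank < 3, i.e. its determinant vanishes.
Here the determinant is 2.
Nonzero, so no common point exists.

No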